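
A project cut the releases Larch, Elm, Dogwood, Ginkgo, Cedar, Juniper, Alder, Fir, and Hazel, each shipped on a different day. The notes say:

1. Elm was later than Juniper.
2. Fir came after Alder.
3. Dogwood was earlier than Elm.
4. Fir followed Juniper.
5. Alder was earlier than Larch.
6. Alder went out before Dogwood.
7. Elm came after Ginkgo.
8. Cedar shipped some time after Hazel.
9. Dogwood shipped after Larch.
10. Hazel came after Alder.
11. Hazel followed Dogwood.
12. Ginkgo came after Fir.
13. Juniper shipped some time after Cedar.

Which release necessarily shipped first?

Alder has a chain of constraints placing it before every other release, so Alder must be first.

Alder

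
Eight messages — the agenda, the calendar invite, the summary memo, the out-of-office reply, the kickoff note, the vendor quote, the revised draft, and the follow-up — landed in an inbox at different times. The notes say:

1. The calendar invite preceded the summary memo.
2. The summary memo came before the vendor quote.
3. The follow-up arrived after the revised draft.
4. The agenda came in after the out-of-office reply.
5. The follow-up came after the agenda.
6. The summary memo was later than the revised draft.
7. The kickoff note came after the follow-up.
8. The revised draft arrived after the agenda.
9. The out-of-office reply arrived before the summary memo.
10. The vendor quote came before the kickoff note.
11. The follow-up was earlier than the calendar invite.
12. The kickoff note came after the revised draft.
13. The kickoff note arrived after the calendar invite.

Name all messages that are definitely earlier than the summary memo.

the agenda, the calendar invite, the follow-up, the out-of-office reply, the revised draft

Directly stated before the summary memo: the calendar invite, the out-of-office reply, and the revised draft.
The agenda reaches the summary memo via the agenda → the revised draft → the summary memo.
The follow-up reaches the summary memo via the follow-up → the calendar invite → the summary memo.
No chain forces the kickoff note (or any of the others) ahead of the summary memo.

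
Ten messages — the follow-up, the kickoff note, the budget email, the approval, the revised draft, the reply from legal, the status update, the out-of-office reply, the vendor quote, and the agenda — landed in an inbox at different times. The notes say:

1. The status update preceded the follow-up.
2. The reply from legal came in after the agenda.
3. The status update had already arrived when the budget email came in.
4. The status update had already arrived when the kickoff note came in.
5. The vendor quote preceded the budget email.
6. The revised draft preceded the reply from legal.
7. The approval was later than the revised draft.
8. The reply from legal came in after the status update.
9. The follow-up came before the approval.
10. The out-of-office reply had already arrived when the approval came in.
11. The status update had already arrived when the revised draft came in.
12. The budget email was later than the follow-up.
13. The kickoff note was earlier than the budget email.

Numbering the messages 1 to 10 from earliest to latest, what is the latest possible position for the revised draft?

8

The revised draft must come before the approval and the reply from legal — 2 messages forced after it.
Everything else can be placed before the revised draft in some valid order, so the revised draft can sit as late as position 10 − 2 = 8.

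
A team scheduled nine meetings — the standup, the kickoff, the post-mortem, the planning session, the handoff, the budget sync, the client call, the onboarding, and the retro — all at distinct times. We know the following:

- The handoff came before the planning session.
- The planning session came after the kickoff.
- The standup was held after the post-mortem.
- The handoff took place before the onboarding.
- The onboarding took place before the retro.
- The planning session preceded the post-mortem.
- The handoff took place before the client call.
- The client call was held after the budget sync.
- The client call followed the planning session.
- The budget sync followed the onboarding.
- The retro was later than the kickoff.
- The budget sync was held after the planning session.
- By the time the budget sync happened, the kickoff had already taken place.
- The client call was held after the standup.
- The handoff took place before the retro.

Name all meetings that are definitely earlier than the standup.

Directly stated before the standup: the post-mortem.
The handoff reaches the standup via the handoff → the planning session → the post-mortem → the standup.
The kickoff reaches the standup via the kickoff → the planning session → the post-mortem → the standup.
The planning session reaches the standup via the planning session → the post-mortem → the standup.

the handoff, the kickoff, the planning session, the post-mortem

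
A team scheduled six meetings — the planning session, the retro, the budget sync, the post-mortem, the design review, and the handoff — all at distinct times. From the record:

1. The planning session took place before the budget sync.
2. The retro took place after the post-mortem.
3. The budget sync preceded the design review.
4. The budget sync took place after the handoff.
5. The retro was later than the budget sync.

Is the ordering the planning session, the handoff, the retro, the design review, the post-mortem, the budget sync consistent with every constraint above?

no

The constraints require the post-mortem before the retro, but in the proposed sequence the retro appears ahead of the post-mortem. That one violation is enough.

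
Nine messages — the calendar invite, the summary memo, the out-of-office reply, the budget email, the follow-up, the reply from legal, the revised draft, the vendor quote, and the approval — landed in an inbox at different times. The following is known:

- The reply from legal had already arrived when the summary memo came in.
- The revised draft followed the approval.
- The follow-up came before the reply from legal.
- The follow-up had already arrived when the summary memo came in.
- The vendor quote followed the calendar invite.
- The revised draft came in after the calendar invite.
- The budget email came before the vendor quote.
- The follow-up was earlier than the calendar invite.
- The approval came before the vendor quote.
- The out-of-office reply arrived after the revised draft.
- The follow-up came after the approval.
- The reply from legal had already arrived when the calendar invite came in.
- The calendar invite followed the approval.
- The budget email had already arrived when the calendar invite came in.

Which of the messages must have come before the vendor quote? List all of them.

the approval, the budget email, the calendar invite, the follow-up, the reply from legal

Directly stated before the vendor quote: the approval, the budget email, and the calendar invite.
The follow-up reaches the vendor quote via the follow-up → the calendar invite → the vendor quote.
The reply from legal reaches the vendor quote via the reply from legal → the calendar invite → the vendor quote.
No chain forces the revised draft (or any of the others) ahead of the vendor quote.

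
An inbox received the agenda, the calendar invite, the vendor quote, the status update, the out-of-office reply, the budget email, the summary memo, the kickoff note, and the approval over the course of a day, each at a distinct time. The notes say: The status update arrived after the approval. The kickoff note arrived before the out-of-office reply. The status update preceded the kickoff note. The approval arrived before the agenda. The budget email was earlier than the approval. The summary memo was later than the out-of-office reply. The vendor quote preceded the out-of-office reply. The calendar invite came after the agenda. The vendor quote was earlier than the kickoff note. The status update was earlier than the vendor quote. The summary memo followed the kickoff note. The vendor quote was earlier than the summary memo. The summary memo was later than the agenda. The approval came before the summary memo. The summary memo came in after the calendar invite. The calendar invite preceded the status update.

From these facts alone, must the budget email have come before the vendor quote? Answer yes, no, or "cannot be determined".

yes

Chain the constraints: the budget email → the approval → the status update → the vendor quote. Each link is directly stated, so the budget email comes before the vendor quote.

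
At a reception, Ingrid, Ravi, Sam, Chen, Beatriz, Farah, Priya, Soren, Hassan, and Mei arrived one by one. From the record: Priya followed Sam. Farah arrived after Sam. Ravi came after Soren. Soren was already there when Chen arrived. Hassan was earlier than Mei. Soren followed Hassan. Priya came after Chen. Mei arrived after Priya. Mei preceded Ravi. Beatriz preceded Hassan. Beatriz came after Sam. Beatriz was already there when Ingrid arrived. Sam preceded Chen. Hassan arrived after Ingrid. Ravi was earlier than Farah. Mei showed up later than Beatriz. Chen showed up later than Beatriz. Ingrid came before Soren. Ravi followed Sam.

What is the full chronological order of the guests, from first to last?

Sam, Beatriz, Ingrid, Hassan, Soren, Chen, Priya, Mei, Ravi, Farah

The constraints fix every adjacent pair, so only one ordering works:
Sam → Beatriz → Ingrid → Hassan → Soren → Chen → Priya → Mei → Ravi → Farah.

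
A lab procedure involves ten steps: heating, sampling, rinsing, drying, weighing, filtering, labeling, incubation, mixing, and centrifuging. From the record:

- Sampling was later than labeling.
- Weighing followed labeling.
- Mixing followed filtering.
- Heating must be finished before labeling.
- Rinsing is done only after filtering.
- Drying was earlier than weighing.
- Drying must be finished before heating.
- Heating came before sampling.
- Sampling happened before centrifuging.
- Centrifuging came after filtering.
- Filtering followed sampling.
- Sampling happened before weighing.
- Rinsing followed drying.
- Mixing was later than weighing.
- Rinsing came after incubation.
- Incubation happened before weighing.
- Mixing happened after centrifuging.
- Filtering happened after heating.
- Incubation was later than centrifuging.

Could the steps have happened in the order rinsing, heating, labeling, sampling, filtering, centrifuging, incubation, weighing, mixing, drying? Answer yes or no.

The constraints require drying before heating, but in the proposed sequence heating appears ahead of drying. That one violation is enough.

no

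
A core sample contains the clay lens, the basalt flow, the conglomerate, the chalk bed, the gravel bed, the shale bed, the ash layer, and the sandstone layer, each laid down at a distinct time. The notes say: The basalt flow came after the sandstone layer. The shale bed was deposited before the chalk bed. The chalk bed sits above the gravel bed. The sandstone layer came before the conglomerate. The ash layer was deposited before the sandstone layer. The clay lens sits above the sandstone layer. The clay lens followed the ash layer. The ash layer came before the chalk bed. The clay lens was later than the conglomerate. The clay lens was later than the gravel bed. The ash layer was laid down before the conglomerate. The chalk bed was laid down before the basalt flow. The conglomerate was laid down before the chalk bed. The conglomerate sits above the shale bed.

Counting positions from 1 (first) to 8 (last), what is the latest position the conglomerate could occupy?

The conglomerate must come before the basalt flow, the chalk bed, and the clay lens — 3 layers forced after it.
Everything else can be placed before the conglomerate in some valid order, so the conglomerate can sit as late as position 8 − 3 = 5.

5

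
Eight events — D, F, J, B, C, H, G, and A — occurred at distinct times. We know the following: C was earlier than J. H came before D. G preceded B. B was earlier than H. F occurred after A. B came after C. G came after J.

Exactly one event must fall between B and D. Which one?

H

Tracing the constraints gives B → H → D, so H sits after B and before D.
No other event is forced both after B and before D.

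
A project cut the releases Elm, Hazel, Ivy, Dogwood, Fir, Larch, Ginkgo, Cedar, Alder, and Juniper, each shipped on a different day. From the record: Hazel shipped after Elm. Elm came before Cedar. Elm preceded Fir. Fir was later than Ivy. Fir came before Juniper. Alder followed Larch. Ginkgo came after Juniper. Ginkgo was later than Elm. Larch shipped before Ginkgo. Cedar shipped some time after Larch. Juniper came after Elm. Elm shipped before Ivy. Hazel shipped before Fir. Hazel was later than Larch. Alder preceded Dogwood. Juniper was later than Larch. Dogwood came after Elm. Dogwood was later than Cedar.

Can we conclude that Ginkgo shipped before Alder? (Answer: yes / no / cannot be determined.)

cannot be determined

No chain of stated constraints runs from Ginkgo to Alder, and none runs from Alder to Ginkgo either.
So the relative order of Ginkgo and Alder is not fixed by the given facts.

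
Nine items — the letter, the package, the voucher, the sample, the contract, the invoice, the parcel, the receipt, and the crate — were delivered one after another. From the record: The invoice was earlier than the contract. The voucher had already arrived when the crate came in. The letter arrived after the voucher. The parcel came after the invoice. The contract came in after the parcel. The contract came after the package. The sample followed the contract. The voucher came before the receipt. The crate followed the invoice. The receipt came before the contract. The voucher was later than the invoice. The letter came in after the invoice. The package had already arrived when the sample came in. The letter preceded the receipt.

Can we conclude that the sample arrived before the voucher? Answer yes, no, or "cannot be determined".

no

Tracing the constraints gives the voucher → the receipt → the contract → the sample, so the voucher must come before the sample.
That means the sample cannot be before the voucher.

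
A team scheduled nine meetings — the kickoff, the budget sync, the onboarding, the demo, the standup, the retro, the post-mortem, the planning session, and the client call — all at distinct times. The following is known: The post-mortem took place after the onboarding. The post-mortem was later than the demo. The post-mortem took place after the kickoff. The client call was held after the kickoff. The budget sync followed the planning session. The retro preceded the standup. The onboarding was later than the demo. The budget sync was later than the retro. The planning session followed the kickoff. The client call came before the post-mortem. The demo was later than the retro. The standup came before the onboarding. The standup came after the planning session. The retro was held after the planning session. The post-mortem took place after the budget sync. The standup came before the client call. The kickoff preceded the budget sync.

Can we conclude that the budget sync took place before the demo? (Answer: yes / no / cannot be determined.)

No chain of stated constraints runs from the budget sync to the demo, and none runs from the demo to the budget sync either.
So the relative order of the budget sync and the demo is not fixed by the given facts.

cannot be determined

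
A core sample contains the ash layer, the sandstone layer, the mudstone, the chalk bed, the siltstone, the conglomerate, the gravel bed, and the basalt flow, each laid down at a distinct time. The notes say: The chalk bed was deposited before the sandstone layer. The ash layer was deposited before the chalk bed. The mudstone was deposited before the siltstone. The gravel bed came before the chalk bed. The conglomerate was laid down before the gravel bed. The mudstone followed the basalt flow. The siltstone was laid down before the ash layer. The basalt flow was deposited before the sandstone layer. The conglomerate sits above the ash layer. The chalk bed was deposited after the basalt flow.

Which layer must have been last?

the sandstone layer

Every other layer has a chain of constraints placing it before the sandstone layer, so the sandstone layer is last.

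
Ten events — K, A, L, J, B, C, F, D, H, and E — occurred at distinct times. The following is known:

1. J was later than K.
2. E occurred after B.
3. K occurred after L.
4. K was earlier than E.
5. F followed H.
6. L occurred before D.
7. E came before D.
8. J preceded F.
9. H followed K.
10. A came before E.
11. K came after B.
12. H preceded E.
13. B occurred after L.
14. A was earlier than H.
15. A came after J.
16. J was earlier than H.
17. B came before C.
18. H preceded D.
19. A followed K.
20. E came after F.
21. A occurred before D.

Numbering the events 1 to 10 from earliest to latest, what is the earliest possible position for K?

B and L must both come before K — 2 forced predecessors.
Nothing else is forced ahead of K, so its earliest slot is position 2 + 1 = 3.

3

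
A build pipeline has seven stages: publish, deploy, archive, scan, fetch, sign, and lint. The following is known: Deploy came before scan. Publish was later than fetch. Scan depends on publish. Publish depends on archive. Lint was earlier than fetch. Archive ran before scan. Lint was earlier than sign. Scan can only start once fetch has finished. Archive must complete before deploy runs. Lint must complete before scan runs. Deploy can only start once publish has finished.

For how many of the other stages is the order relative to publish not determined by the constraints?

1

Forced before publish: archive, fetch, and lint; forced after publish: deploy and scan.
That leaves sign with no forced order relative to publish — 1.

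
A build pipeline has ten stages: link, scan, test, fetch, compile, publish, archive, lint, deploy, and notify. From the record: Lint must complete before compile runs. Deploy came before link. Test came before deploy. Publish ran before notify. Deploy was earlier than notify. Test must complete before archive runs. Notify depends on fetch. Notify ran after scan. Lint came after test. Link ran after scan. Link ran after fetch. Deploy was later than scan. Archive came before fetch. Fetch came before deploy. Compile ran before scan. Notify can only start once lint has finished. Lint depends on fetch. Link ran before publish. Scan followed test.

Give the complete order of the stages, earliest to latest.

test, archive, fetch, lint, compile, scan, deploy, link, publish, notify

The constraints fix every adjacent pair, so only one ordering works:
test → archive → fetch → lint → compile → scan → deploy → link → publish → notify.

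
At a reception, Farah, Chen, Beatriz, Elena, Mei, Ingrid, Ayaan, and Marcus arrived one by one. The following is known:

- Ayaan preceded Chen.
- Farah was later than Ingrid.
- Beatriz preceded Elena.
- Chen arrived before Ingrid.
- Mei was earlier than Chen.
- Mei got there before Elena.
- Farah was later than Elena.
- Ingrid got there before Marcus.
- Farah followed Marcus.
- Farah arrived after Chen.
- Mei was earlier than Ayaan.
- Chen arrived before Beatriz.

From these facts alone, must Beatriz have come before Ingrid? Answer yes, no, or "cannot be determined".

No chain of stated constraints runs from Beatriz to Ingrid, and none runs from Ingrid to Beatriz either.
So the relative order of Beatriz and Ingrid is not fixed by the given facts.

cannot be determined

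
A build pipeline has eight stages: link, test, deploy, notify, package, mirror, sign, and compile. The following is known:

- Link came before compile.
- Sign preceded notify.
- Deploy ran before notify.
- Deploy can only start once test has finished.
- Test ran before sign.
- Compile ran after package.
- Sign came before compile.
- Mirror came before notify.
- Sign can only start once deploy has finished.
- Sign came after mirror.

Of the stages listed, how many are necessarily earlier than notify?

Directly stated before notify: deploy, mirror, and sign.
Test reaches notify via test → deploy → notify.
No chain forces compile (or any of the others) ahead of notify.
That's deploy, mirror, sign, and test — 4 in all.

4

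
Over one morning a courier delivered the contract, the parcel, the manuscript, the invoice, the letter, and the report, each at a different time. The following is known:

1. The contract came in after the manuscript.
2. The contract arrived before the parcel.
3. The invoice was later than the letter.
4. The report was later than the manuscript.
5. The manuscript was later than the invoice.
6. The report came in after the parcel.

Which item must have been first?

The letter has a chain of constraints placing it before every other item, so the letter must be first.

the letter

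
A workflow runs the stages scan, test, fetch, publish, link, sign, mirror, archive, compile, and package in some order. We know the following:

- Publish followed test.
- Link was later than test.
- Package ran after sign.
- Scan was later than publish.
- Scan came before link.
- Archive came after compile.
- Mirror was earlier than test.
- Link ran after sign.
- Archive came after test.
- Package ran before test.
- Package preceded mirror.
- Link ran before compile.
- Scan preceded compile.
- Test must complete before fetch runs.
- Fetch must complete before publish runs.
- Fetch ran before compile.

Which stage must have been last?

archive

Every other stage has a chain of constraints placing it before archive, so archive is last.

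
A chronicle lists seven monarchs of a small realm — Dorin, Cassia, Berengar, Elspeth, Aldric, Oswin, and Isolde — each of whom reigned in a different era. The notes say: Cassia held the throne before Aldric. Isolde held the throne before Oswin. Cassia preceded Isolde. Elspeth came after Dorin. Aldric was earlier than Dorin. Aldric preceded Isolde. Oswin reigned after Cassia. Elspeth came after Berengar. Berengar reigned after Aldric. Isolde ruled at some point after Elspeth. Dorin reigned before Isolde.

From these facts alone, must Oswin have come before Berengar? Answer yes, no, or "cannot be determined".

no

Tracing the constraints gives Berengar → Elspeth → Isolde → Oswin, so Berengar must come before Oswin.
That means Oswin cannot be before Berengar.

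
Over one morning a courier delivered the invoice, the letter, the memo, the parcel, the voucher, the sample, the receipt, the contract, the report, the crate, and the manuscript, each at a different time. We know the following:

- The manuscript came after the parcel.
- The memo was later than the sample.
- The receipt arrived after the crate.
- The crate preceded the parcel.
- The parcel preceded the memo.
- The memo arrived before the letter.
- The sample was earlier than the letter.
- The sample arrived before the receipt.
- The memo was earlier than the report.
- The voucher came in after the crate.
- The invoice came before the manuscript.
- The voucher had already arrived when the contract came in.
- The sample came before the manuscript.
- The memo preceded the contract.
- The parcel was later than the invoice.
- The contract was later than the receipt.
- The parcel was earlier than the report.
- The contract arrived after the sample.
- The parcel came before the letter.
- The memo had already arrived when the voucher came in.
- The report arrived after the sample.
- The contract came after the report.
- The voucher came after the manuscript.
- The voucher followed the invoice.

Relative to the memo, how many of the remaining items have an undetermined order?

Forced before the memo: the crate, the invoice, the parcel, and the sample; forced after the memo: the contract, the letter, the report, and the voucher.
That leaves the manuscript and the receipt with no forced order relative to the memo — 2.

2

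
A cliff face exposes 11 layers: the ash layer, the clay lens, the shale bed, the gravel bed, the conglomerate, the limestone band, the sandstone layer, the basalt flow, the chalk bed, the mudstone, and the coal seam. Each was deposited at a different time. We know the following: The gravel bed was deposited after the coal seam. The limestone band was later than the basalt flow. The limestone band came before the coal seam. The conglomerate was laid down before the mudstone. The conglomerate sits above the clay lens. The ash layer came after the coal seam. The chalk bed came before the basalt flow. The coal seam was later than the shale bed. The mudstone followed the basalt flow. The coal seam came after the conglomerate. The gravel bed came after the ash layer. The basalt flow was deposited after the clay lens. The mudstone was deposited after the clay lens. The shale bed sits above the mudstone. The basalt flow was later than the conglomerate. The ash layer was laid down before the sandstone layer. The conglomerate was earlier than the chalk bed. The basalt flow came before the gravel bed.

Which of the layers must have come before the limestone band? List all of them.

Directly stated before the limestone band: the basalt flow.
The chalk bed reaches the limestone band via the chalk bed → the basalt flow → the limestone band.
The clay lens reaches the limestone band via the clay lens → the basalt flow → the limestone band.
The conglomerate reaches the limestone band via the conglomerate → the basalt flow → the limestone band.
No chain forces the mudstone (or any of the others) ahead of the limestone band.

the basalt flow, the chalk bed, the clay lens, the conglomerate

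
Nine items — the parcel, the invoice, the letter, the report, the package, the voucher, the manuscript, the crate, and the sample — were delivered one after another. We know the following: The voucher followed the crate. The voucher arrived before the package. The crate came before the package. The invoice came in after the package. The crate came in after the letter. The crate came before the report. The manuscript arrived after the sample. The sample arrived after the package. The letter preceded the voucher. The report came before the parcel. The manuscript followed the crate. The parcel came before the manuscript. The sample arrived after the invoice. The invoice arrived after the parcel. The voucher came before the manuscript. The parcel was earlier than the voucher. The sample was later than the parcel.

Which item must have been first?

The letter has a chain of constraints placing it before every other item, so the letter must be first.

the letter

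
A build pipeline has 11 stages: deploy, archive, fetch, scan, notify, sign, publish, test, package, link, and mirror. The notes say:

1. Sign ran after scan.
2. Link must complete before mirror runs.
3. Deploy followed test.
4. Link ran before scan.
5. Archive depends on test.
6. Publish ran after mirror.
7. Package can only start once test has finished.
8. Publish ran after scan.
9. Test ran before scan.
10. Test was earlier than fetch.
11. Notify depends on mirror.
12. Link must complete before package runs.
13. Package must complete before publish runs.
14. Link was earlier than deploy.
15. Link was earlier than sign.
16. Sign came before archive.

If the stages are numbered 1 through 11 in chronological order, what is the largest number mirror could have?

Mirror must come before notify and publish — 2 stages forced after it.
Everything else can be placed before mirror in some valid order, so mirror can sit as late as position 11 − 2 = 9.

9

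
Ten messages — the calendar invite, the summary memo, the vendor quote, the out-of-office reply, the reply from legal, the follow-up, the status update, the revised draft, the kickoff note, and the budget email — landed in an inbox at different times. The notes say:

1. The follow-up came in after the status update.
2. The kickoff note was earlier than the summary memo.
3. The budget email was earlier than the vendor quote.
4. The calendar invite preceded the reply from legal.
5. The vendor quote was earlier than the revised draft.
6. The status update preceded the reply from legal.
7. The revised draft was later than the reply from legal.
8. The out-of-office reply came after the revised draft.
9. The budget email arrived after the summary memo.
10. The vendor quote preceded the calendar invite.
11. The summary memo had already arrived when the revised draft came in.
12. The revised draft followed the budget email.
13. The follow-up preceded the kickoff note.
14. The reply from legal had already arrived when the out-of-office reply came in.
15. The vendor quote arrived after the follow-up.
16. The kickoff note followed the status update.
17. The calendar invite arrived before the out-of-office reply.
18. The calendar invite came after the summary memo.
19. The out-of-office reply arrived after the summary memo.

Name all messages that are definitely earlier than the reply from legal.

Directly stated before the reply from legal: the calendar invite and the status update.
The budget email reaches the reply from legal via the budget email → the vendor quote → the calendar invite → the reply from legal.
The follow-up reaches the reply from legal via the follow-up → the vendor quote → the calendar invite → the reply from legal.
The kickoff note reaches the reply from legal via the kickoff note → the summary memo → the calendar invite → the reply from legal.
Likewise the summary memo and the vendor quote each reach the reply from legal by chaining the stated constraints.

the budget email, the calendar invite, the follow-up, the kickoff note, the status update, the summary memo, the vendor quote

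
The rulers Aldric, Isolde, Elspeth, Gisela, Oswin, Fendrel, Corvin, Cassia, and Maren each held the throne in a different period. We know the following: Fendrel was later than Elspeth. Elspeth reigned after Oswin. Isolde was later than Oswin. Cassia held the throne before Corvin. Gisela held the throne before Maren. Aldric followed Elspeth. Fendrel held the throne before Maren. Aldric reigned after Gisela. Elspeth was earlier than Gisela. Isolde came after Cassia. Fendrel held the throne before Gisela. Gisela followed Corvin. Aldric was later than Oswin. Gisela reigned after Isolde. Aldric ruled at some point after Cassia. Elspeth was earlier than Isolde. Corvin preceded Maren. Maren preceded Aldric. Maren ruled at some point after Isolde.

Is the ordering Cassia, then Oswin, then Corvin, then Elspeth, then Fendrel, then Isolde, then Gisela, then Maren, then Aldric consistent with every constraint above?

yes

Check each stated constraint against the proposed order — e.g. Oswin is ahead of Aldric; Cassia is ahead of Aldric. Every pair is in the required order; nothing is violated.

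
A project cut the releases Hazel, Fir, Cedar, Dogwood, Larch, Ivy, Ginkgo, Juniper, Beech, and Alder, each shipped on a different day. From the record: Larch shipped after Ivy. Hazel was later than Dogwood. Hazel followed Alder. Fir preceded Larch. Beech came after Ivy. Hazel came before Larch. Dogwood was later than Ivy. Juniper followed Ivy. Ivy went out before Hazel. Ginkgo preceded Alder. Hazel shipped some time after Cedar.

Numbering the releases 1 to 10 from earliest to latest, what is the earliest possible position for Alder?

2

Ginkgo must come before Alder — 1 forced predecessor.
Nothing else is forced ahead of Alder, so its earliest slot is position 1 + 1 = 2.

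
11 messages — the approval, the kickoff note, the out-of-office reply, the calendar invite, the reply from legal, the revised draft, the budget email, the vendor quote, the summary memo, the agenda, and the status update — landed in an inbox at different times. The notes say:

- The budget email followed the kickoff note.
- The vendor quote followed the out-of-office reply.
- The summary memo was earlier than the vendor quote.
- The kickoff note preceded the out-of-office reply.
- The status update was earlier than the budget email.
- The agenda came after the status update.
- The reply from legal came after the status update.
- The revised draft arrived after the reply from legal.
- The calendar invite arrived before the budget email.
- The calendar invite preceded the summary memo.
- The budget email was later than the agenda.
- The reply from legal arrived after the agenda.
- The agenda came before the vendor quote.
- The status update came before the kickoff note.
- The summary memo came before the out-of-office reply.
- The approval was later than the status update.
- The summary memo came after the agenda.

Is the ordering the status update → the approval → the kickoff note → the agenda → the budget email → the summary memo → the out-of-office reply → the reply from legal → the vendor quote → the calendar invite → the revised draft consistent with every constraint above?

The constraints require the calendar invite before the summary memo, but in the proposed sequence the summary memo appears ahead of the calendar invite. That one violation is enough.

no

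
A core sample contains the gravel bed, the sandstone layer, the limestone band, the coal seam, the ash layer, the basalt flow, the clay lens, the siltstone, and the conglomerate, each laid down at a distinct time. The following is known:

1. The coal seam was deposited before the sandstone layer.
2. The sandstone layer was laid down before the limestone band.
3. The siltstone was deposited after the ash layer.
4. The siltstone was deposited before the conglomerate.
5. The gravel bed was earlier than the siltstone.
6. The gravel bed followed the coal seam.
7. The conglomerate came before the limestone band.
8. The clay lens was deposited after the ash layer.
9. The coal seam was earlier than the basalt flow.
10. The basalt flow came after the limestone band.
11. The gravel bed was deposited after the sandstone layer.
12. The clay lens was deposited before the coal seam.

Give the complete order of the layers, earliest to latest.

The constraints fix every adjacent pair, so only one ordering works:
the ash layer → the clay lens → the coal seam → the sandstone layer → the gravel bed → the siltstone → the conglomerate → the limestone band → the basalt flow.

the ash layer, the clay lens, the coal seam, the sandstone layer, the gravel bed, the siltstone, the conglomerate, the limestone band, the basalt flow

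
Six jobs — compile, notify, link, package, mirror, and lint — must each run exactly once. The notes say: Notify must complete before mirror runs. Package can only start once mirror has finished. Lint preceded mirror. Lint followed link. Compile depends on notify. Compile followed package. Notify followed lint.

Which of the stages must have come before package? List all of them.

Directly stated before package: mirror.
Link reaches package via link → lint → mirror → package.
Lint reaches package via lint → mirror → package.
Notify reaches package via notify → mirror → package.
No chain forces compile ahead of package.

link, lint, mirror, notify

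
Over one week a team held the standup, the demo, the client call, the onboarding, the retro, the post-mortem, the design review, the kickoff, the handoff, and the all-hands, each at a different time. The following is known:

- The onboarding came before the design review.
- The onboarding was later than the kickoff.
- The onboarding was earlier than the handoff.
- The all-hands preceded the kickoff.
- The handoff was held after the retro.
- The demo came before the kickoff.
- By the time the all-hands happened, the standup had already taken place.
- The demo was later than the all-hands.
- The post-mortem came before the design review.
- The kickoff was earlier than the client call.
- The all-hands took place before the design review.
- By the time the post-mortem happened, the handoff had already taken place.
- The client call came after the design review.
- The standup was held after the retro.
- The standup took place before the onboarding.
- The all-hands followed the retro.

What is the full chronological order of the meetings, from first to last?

The constraints fix every adjacent pair, so only one ordering works:
the retro → the standup → the all-hands → the demo → the kickoff → the onboarding → the handoff → the post-mortem → the design review → the client call.

the retro, the standup, the all-hands, the demo, the kickoff, the onboarding, the handoff, the post-mortem, the design review, the client call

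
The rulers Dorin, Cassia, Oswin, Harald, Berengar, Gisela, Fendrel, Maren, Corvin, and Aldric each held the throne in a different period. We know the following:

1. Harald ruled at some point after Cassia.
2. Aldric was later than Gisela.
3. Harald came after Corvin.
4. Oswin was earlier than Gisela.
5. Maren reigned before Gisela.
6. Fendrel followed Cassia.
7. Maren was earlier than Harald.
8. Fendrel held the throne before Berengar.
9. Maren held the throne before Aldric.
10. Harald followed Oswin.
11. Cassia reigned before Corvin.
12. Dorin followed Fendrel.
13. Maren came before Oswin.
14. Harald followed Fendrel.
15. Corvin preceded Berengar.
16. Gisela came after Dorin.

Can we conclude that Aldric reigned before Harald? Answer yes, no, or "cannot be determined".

cannot be determined

No chain of stated constraints runs from Aldric to Harald, and none runs from Harald to Aldric either.
So the relative order of Aldric and Harald is not fixed by the given facts.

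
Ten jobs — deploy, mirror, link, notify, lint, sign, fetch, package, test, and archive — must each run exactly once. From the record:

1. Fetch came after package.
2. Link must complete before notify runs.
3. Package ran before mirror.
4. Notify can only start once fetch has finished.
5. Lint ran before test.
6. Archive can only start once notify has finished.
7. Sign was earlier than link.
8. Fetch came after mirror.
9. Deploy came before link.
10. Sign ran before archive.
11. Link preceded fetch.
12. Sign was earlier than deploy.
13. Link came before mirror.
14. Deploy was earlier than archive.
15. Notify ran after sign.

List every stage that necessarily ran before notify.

Directly stated before notify: fetch, link, and sign.
Deploy reaches notify via deploy → link → notify.
Mirror reaches notify via mirror → fetch → notify.
Package reaches notify via package → fetch → notify.

deploy, fetch, link, mirror, package, sign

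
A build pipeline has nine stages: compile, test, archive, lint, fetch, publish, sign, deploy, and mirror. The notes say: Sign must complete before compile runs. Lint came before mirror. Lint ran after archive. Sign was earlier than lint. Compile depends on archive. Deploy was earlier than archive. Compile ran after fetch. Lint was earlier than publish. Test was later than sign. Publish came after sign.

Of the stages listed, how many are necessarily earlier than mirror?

4

Directly stated before mirror: lint.
Archive reaches mirror via archive → lint → mirror.
Deploy reaches mirror via deploy → archive → lint → mirror.
Sign reaches mirror via sign → lint → mirror.
That's archive, deploy, lint, and sign — 4 in all.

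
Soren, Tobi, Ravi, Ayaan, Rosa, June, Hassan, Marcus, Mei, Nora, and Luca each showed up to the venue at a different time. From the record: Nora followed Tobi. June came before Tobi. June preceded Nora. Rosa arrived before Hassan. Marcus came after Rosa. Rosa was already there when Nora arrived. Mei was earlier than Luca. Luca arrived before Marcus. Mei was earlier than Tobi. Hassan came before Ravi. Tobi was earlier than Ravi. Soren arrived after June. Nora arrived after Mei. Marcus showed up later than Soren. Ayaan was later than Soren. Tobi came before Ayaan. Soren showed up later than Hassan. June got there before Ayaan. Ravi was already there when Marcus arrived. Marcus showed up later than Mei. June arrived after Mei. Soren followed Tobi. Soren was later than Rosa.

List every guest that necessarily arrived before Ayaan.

Directly stated before Ayaan: June, Soren, and Tobi.
Hassan reaches Ayaan via Hassan → Soren → Ayaan.
Mei reaches Ayaan via Mei → June → Ayaan.
Rosa reaches Ayaan via Rosa → Soren → Ayaan.

Hassan, June, Mei, Rosa, Soren, Tobi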